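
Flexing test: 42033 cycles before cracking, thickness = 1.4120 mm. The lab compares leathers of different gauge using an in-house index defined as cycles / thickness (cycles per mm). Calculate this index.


Formula: Index = cycles / thickness
Substituting: Index = 42033 / 1.4120
Result: 29768.4136 cycles/mm


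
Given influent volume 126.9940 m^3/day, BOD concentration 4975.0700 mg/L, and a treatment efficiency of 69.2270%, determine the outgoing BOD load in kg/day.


Load_in = volume * conc / 1000 = 126.9940 * 4975.0700 / 1000 = 631.8040 kg/day
Removed = Load_in * eff / 100 = 631.8040 * 69.2270 / 100 = 437.3790 kg/day
Load_out = Load_in - Removed = 631.8040 - 437.3790 = 194.4251 kg/day


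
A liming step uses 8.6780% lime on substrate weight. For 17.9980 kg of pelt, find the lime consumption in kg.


Formula: Lime = substrate * pct / 100
Substituting: Lime = 17.9980 * 8.6780 / 100
Result: 1.5619 kg


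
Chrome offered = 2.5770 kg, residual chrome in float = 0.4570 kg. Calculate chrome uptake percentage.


Formula: Uptake = (offered - residual) / offered * 100
Substituting: Uptake = (2.5770 - 0.4570) / 2.5770 * 100
Result: 82.2662 %


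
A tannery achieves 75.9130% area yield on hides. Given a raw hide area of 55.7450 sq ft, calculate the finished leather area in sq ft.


Formula: finished = raw * yield / 100
Substituting: finished = 55.7450 * 75.9130 / 100
Result: 42.3177 sq ft


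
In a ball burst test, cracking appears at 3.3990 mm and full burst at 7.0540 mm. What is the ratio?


Formula: Ratio = crack / burst
Substituting: Ratio = 3.3990 / 7.0540
Result: 0.4819


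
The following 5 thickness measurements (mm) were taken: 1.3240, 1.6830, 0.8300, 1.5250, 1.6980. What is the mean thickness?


Formula: Average = sum / n
Substituting: Average = 7.0600 / 5
Result: 1.4120 mm


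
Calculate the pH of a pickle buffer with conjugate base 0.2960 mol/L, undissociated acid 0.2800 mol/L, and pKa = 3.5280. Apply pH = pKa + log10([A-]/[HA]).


ratio = [A-] / [HA] = 0.2960 / 0.2800 = 1.0571
log10(ratio) = 0.0241337
pH = pKa + log10(ratio) = 3.5280 + 0.0241337 = 3.5521


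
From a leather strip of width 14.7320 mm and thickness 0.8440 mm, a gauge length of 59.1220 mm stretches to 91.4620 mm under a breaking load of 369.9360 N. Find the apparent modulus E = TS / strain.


TS = F / (w * t) = 369.9360 / (14.7320 * 0.8440) = 29.7524 N/mm^2
strain = (Lf - L0) / L0 = (91.4620 - 59.1220) / 59.1220 = 0.5470
E = TS / strain = 29.7524 / 0.5470 = 54.3916 N/mm^2


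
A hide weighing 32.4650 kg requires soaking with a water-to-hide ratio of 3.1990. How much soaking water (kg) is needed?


Formula: Water = hide_weight * ratio
Substituting: Water = 32.4650 * 3.1990
Result: 103.8555 kg


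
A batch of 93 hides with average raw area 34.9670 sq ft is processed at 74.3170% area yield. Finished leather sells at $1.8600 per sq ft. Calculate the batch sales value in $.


Raw_total = N * avg_area = 93 * 34.9670 = 3251.9310 sq ft
Finished = Raw_total * yield / 100 = 3251.9310 * 74.3170 / 100 = 2416.7376 sq ft
Value = Finished * price = 2416.7376 * 1.8600 = 4495.1319 $


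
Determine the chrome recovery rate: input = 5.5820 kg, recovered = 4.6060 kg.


Formula: Recovery = recovered / input * 100
Substituting: Recovery = 4.6060 / 5.5820 * 100
Result: 82.5152 %


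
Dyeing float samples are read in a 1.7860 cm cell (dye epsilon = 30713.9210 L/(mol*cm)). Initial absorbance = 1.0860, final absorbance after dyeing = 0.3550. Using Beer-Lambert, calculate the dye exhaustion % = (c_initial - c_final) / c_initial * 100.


c_initial = A_i / (epsilon * l) = 1.0860 / (30713.9210 * 1.7860) = 1.9798e-05 mol/L
c_final = A_f / (epsilon * l) = 0.3550 / (30713.9210 * 1.7860) = 6.4716e-06 mol/L
Exhaustion = (c_initial - c_final) / c_initial * 100 = (1.9798e-05 - 6.4716e-06) / 1.9798e-05 * 100 = 67.3112 %


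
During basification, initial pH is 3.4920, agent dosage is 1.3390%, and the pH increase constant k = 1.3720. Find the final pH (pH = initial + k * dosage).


Formula: pH_final = pH_initial + k * base_pct
Substituting: pH_final = 3.4920 + 1.3720 * 1.3390
Result: 5.3291


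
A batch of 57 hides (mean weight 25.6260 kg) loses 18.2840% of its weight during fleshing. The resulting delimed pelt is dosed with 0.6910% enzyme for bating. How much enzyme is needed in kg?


Total_raw = N * avg_wt = 57 * 25.6260 = 1460.6820 kg
Substrate = Total_raw * (1 - loss/100) = 1460.6820 * (1 - 18.2840/100) = 1193.6109 kg
Enzyme = Substrate * pct / 100 = 1193.6109 * 0.6910 / 100 = 8.2479 kg


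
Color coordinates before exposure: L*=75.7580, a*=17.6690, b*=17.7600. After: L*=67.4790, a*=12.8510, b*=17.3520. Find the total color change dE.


dL = -8.2790, da = -4.8180, db = -0.4080
dE = sqrt((-8.2790)^2 + (-4.8180)^2 + (-0.4080)^2) = 9.5876


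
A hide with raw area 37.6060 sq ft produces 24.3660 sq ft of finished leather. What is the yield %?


Formula: Yield = finished / raw * 100
Substituting: Yield = 24.3660 / 37.6060 * 100
Result: 64.7929 %


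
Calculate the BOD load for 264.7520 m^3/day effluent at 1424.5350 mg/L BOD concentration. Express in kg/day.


Formula: BOD_load = volume * conc / 1000
Substituting: BOD_load = 264.7520 * 1424.5350 / 1000
Result: 377.1485 kg/day


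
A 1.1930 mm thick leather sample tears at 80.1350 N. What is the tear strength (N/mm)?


Formula: Tear strength = force / thickness
Substituting: Tear strength = 80.1350 / 1.1930
Result: 67.1710 N/mm


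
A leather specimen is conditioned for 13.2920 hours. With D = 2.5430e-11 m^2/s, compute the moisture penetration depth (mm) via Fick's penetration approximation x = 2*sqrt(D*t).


t = 13.2920 hr * 3600 = 47851.2000 s
D * t = 2.5430e-11 * 47851.2000 = 1.2169e-06
x = 2 * sqrt(D*t) = 2 * sqrt(1.2169e-06) = 0.00220622 m = 2.2062 mm


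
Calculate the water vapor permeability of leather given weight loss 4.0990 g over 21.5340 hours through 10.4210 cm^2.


Formula: WVP = loss / (area * time)
Substituting: WVP = 4.0990 / (10.4210 * 21.5340)
Result: 0.018266 g/(cm^2*hr)


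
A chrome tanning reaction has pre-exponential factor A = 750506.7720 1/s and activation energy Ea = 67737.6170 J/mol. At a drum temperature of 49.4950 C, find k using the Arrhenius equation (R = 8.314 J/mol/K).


T_K = T_C + 273.15 = 49.4950 + 273.15 = 322.6450 K
exponent = -Ea / (R * T_K) = -67737.6170 / (8.314 * 322.6450) = -25.2520
k = A * exp(exponent) = 750506.7720 * exp(-25.2520) = 8.1016e-06 1/s


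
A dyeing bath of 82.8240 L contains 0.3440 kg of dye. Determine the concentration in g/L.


Formula: Conc = dye_mass(kg) / volume(L) * 1000
Substituting: Conc = 0.3440 / 82.8240 * 1000
Result: 4.1534 g/L


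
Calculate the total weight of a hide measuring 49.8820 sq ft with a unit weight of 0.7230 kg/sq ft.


Formula: Weight = area * weight_per_sqft
Substituting: Weight = 49.8820 * 0.7230
Result: 36.0647 kg


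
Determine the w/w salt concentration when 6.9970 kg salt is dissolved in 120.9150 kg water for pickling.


Formula: Conc = salt / (water + salt) * 100
Substituting: Conc = 6.9970 / (120.9150 + 6.9970) * 100
Result: 5.4702 %


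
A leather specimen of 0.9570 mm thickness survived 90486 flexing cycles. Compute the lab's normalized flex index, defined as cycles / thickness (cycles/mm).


Formula: Index = cycles / thickness
Substituting: Index = 90486 / 0.9570
Result: 94551.7241 cycles/mm


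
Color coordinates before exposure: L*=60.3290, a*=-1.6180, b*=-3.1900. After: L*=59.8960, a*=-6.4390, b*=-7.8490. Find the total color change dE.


dL = -0.4330, da = -4.8210, db = -4.6590
dE = sqrt((-0.4330)^2 + (-4.8210)^2 + (-4.6590)^2) = 6.7183


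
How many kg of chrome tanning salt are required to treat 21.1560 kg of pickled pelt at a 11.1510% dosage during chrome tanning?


Formula: Chrome = substrate * pct / 100
Substituting: Chrome = 21.1560 * 11.1510 / 100
Result: 2.3591 kg


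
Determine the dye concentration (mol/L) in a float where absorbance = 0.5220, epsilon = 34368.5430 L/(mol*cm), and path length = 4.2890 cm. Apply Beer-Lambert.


Formula: c = A / (epsilon * l)
Substituting: c = 0.5220 / (34368.5430 * 4.2890)
Result: 3.5412e-06 mol/L


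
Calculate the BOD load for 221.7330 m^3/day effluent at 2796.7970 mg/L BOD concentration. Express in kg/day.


Formula: BOD_load = volume * conc / 1000
Substituting: BOD_load = 221.7330 * 2796.7970 / 1000
Result: 620.1422 kg/day


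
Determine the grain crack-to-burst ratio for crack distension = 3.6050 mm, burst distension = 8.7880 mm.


Formula: Ratio = crack / burst
Substituting: Ratio = 3.6050 / 8.7880
Result: 0.4102


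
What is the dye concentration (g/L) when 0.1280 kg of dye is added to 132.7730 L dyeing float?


Formula: Conc = dye_mass(kg) / volume(L) * 1000
Substituting: Conc = 0.1280 / 132.7730 * 1000
Result: 0.9641 g/L


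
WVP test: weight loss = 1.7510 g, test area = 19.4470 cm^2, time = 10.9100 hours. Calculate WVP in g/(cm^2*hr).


Formula: WVP = loss / (area * time)
Substituting: WVP = 1.7510 / (19.4470 * 10.9100)
Result: 0.00825294 g/(cm^2*hr)


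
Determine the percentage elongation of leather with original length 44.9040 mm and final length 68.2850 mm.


Formula: Elongation = (Lf - L0) / L0 * 100
Substituting: Elongation = (68.2850 - 44.9040) / 44.9040 * 100
Result: 52.0689 %


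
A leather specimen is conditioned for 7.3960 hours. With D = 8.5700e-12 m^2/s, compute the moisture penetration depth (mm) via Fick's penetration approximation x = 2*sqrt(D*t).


t = 7.3960 hr * 3600 = 26625.6000 s
D * t = 8.5700e-12 * 26625.6000 = 2.2818e-07
x = 2 * sqrt(D*t) = 2 * sqrt(2.2818e-07) = 9.5537e-04 m = 0.9554 mm


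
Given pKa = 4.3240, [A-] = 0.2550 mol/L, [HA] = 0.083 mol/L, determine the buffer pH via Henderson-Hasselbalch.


ratio = [A-] / [HA] = 0.2550 / 0.083 = 3.0723
log10(ratio) = 0.4875
pH = pKa + log10(ratio) = 4.3240 + 0.4875 = 4.8115


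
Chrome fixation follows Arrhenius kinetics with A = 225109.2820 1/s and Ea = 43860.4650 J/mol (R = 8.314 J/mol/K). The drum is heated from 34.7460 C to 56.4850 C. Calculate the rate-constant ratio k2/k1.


T1 = 34.7460 + 273.15 = 307.8960 K; T2 = 56.4850 + 273.15 = 329.6350 K
k1 = A * exp(-Ea/(R*T1)) = 225109.2820 * exp(-43860.4650/(8.314*307.8960)) = 0.00815051 1/s
k2 = A * exp(-Ea/(R*T2)) = 225109.2820 * exp(-43860.4650/(8.314*329.6350)) = 0.0252303 1/s
k2/k1 = 0.0252303 / 0.00815051 = 3.0956


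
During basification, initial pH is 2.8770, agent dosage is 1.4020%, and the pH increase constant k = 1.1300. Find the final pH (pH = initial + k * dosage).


Formula: pH_final = pH_initial + k * base_pct
Substituting: pH_final = 2.8770 + 1.1300 * 1.4020
Result: 4.4613


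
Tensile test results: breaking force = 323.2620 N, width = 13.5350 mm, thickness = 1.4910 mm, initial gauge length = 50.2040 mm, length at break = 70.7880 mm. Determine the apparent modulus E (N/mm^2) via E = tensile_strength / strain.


TS = F / (w * t) = 323.2620 / (13.5350 * 1.4910) = 16.0184 N/mm^2
strain = (Lf - L0) / L0 = (70.7880 - 50.2040) / 50.2040 = 0.4100
E = TS / strain = 16.0184 / 0.4100 = 39.0686 N/mm^2


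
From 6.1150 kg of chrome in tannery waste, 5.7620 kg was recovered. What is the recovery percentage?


Formula: Recovery = recovered / input * 100
Substituting: Recovery = 5.7620 / 6.1150 * 100
Result: 94.2273 %


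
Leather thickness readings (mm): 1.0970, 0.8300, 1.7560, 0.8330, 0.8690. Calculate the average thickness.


Formula: Average = sum / n
Substituting: Average = 5.3850 / 5
Result: 1.0770 mm


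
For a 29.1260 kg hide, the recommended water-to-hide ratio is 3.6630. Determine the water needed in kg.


Formula: Water = hide_weight * ratio
Substituting: Water = 29.1260 * 3.6630
Result: 106.6885 kg


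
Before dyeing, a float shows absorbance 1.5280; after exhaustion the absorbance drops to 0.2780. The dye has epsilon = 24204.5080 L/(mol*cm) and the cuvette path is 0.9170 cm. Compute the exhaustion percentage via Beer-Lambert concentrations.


c_initial = A_i / (epsilon * l) = 1.5280 / (24204.5080 * 0.9170) = 6.8843e-05 mol/L
c_final = A_f / (epsilon * l) = 0.2780 / (24204.5080 * 0.9170) = 1.2525e-05 mol/L
Exhaustion = (c_initial - c_final) / c_initial * 100 = (6.8843e-05 - 1.2525e-05) / 6.8843e-05 * 100 = 81.8063 %


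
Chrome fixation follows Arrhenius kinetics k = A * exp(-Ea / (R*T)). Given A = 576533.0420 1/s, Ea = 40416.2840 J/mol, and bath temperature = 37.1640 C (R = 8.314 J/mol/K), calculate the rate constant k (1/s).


T_K = T_C + 273.15 = 37.1640 + 273.15 = 310.3140 K
exponent = -Ea / (R * T_K) = -40416.2840 / (8.314 * 310.3140) = -15.6655
k = A * exp(exponent) = 576533.0420 * exp(-15.6655) = 0.090651 1/s


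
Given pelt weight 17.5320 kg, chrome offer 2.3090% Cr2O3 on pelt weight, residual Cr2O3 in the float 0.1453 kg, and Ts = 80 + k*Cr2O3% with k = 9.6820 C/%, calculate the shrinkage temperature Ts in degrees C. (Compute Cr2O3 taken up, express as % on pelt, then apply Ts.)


Offered = pelt * offer_pct / 100 = 17.5320 * 2.3090 / 100 = 0.4048 kg
Uptake = offered - residual = 0.4048 - 0.1453 = 0.2595 kg
Cr2O3% on pelt = uptake / pelt * 100 = 0.2595 / 17.5320 * 100 = 1.4802 %
Ts = 80 + k * Cr2O3% = 80 + 9.6820 * 1.4802 = 94.3316 C


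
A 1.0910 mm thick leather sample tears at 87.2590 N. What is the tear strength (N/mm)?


Formula: Tear strength = force / thickness
Substituting: Tear strength = 87.2590 / 1.0910
Result: 79.9808 N/mm


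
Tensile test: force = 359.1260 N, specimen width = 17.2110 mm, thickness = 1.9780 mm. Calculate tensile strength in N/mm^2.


Formula: TS = force / (width * thickness)
Substituting: TS = 359.1260 / (17.2110 * 1.9780)
Result: 10.5491 N/mm^2


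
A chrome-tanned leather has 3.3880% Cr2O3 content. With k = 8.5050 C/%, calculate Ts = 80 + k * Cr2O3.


Formula: Ts = 80 + k * Cr2O3
Substituting: Ts = 80 + 8.5050 * 3.3880
Result: 108.8149 C


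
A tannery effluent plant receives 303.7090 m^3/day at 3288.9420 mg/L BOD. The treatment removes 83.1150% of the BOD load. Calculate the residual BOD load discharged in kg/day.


Load_in = volume * conc / 1000 = 303.7090 * 3288.9420 / 1000 = 998.8813 kg/day
Removed = Load_in * eff / 100 = 998.8813 * 83.1150 / 100 = 830.2202 kg/day
Load_out = Load_in - Removed = 998.8813 - 830.2202 = 168.6611 kg/day


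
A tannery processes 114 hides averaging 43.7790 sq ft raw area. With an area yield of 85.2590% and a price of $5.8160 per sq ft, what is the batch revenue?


Raw_total = N * avg_area = 114 * 43.7790 = 4990.8060 sq ft
Finished = Raw_total * yield / 100 = 4990.8060 * 85.2590 / 100 = 4255.1113 sq ft
Value = Finished * price = 4255.1113 * 5.8160 = 24747.7272 $


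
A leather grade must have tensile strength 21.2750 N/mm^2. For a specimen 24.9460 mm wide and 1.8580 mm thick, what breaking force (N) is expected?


Formula: F = TS * w * t
Substituting: F = 21.2750 * 24.9460 * 1.8580
Result: 986.0892 N


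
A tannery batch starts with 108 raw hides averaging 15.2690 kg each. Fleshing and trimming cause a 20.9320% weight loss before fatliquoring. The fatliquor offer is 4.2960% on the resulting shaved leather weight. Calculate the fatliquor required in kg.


Total_raw = N * avg_wt = 108 * 15.2690 = 1649.0520 kg
Substrate = Total_raw * (1 - loss/100) = 1649.0520 * (1 - 20.9320/100) = 1303.8724 kg
Fat = Substrate * pct / 100 = 1303.8724 * 4.2960 / 100 = 56.0144 kg


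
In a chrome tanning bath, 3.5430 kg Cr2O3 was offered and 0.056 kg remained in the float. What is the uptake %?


Formula: Uptake = (offered - residual) / offered * 100
Substituting: Uptake = (3.5430 - 0.056) / 3.5430 * 100
Result: 98.4194 %


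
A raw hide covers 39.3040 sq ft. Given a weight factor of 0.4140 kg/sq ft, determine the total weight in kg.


Formula: Weight = area * weight_per_sqft
Substituting: Weight = 39.3040 * 0.4140
Result: 16.2719 kg


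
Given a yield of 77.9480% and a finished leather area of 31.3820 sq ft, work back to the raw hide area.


Formula: raw = finished * 100 / yield
Substituting: raw = 31.3820 * 100 / 77.9480
Result: 40.2602 sq ft


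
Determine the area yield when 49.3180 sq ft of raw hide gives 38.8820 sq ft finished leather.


Formula: Yield = finished / raw * 100
Substituting: Yield = 38.8820 / 49.3180 * 100
Result: 78.8394 %


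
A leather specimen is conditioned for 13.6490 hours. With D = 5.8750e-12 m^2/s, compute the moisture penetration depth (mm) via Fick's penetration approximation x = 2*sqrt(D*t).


t = 13.6490 hr * 3600 = 49136.4000 s
D * t = 5.8750e-12 * 49136.4000 = 2.8868e-07
x = 2 * sqrt(D*t) = 2 * sqrt(2.8868e-07) = 0.00107457 m = 1.0746 mm


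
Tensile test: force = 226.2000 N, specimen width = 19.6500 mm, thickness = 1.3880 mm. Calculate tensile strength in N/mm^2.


Formula: TS = force / (width * thickness)
Substituting: TS = 226.2000 / (19.6500 * 1.3880)
Result: 8.2936 N/mm^2


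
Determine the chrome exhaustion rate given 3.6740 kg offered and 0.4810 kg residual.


Formula: Uptake = (offered - residual) / offered * 100
Substituting: Uptake = (3.6740 - 0.4810) / 3.6740 * 100
Result: 86.9080 %


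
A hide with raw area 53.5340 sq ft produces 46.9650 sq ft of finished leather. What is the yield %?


Formula: Yield = finished / raw * 100
Substituting: Yield = 46.9650 / 53.5340 * 100
Result: 87.7293 %


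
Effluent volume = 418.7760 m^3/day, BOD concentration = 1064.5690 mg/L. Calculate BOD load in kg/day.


Formula: BOD_load = volume * conc / 1000
Substituting: BOD_load = 418.7760 * 1064.5690 / 1000
Result: 445.8159 kg/day


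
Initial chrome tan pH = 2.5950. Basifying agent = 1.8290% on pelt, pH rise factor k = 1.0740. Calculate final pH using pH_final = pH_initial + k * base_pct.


Formula: pH_final = pH_initial + k * base_pct
Substituting: pH_final = 2.5950 + 1.0740 * 1.8290
Result: 4.5593


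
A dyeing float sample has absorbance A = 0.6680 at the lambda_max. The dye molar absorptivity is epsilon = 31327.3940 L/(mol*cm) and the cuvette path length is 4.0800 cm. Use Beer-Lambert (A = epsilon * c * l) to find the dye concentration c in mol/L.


Formula: c = A / (epsilon * l)
Substituting: c = 0.6680 / (31327.3940 * 4.0800)
Result: 5.2263e-06 mol/L


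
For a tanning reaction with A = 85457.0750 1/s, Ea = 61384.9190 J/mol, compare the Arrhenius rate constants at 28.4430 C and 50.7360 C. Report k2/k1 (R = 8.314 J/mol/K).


T1 = 28.4430 + 273.15 = 301.5930 K; T2 = 50.7360 + 273.15 = 323.8860 K
k1 = A * exp(-Ea/(R*T1)) = 85457.0750 * exp(-61384.9190/(8.314*301.5930)) = 1.9941e-06 1/s
k2 = A * exp(-Ea/(R*T2)) = 85457.0750 * exp(-61384.9190/(8.314*323.8860)) = 1.0754e-05 1/s
k2/k1 = 1.0754e-05 / 1.9941e-06 = 5.3926


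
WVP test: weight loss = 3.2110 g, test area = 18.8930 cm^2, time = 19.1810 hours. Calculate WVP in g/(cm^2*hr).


Formula: WVP = loss / (area * time)
Substituting: WVP = 3.2110 / (18.8930 * 19.1810)
Result: 0.0088607 g/(cm^2*hr)


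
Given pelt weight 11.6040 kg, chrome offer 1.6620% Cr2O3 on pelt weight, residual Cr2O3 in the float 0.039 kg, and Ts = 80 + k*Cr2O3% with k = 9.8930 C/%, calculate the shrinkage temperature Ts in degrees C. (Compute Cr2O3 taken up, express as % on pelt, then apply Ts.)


Offered = pelt * offer_pct / 100 = 11.6040 * 1.6620 / 100 = 0.1929 kg
Uptake = offered - residual = 0.1929 - 0.039 = 0.1539 kg
Cr2O3% on pelt = uptake / pelt * 100 = 0.1539 / 11.6040 * 100 = 1.3259 %
Ts = 80 + k * Cr2O3% = 80 + 9.8930 * 1.3259 = 93.1172 C


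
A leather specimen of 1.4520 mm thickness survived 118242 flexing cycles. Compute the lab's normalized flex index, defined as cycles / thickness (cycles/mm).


Formula: Index = cycles / thickness
Substituting: Index = 118242 / 1.4520
Result: 81433.8843 cycles/mm


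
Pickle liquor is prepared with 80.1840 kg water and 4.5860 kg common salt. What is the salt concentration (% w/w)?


Formula: Conc = salt / (water + salt) * 100
Substituting: Conc = 4.5860 / (80.1840 + 4.5860) * 100
Result: 5.4099 %


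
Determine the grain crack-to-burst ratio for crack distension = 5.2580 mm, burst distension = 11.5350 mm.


Formula: Ratio = crack / burst
Substituting: Ratio = 5.2580 / 11.5350
Result: 0.4558


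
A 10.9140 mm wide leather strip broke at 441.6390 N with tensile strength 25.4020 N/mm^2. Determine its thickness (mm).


Formula: t = F / (TS * w)
Substituting: t = 441.6390 / (25.4020 * 10.9140)
Result: 1.5930 mm


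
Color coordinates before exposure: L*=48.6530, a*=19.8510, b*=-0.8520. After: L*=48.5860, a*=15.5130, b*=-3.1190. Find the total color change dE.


dL = -0.067, da = -4.3380, db = -2.2670
dE = sqrt((-0.067)^2 + (-4.3380)^2 + (-2.2670)^2) = 4.8951


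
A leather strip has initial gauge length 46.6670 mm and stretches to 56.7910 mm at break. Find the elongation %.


Formula: Elongation = (Lf - L0) / L0 * 100
Substituting: Elongation = (56.7910 - 46.6670) / 46.6670 * 100
Result: 21.6941 %


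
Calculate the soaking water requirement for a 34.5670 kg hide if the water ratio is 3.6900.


Formula: Water = hide_weight * ratio
Substituting: Water = 34.5670 * 3.6900
Result: 127.5522 kg


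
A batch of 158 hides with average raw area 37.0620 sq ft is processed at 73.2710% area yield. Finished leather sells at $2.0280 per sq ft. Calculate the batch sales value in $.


Raw_total = N * avg_area = 158 * 37.0620 = 5855.7960 sq ft
Finished = Raw_total * yield / 100 = 5855.7960 * 73.2710 / 100 = 4290.6003 sq ft
Value = Finished * price = 4290.6003 * 2.0280 = 8701.3374 $


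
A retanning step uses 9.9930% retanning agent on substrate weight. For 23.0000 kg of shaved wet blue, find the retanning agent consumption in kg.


Formula: Retan = substrate * pct / 100
Substituting: Retan = 23.0000 * 9.9930 / 100
Result: 2.2984 kg


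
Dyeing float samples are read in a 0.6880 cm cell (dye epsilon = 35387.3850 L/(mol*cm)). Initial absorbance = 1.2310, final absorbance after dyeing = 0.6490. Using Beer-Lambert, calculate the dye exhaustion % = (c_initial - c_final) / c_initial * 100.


c_initial = A_i / (epsilon * l) = 1.2310 / (35387.3850 * 0.6880) = 5.0562e-05 mol/L
c_final = A_f / (epsilon * l) = 0.6490 / (35387.3850 * 0.6880) = 2.6657e-05 mol/L
Exhaustion = (c_initial - c_final) / c_initial * 100 = (5.0562e-05 - 2.6657e-05) / 5.0562e-05 * 100 = 47.2786 %


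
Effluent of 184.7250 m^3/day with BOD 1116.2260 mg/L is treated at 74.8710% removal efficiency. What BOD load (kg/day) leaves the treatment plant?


Load_in = volume * conc / 1000 = 184.7250 * 1116.2260 / 1000 = 206.1948 kg/day
Removed = Load_in * eff / 100 = 206.1948 * 74.8710 / 100 = 154.3801 kg/day
Load_out = Load_in - Removed = 206.1948 - 154.3801 = 51.8147 kg/day


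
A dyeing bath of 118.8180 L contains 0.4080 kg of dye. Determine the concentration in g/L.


Formula: Conc = dye_mass(kg) / volume(L) * 1000
Substituting: Conc = 0.4080 / 118.8180 * 1000
Result: 3.4338 g/L


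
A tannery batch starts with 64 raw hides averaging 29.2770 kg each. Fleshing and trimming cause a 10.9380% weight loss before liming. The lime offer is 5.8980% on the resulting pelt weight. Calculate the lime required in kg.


Total_raw = N * avg_wt = 64 * 29.2770 = 1873.7280 kg
Substrate = Total_raw * (1 - loss/100) = 1873.7280 * (1 - 10.9380/100) = 1668.7796 kg
Lime = Substrate * pct / 100 = 1668.7796 * 5.8980 / 100 = 98.4246 kg


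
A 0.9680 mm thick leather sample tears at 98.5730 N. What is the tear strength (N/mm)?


Formula: Tear strength = force / thickness
Substituting: Tear strength = 98.5730 / 0.9680
Result: 101.8316 N/mm


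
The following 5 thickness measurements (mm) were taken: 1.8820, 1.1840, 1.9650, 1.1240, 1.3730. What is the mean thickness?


Formula: Average = sum / n
Substituting: Average = 7.5280 / 5
Result: 1.5056 mm


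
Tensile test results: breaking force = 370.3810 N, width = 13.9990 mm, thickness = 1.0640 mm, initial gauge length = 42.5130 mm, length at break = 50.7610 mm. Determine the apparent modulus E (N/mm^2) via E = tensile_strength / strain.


TS = F / (w * t) = 370.3810 / (13.9990 * 1.0640) = 24.8662 N/mm^2
strain = (Lf - L0) / L0 = (50.7610 - 42.5130) / 42.5130 = 0.1940
E = TS / strain = 24.8662 / 0.1940 = 128.1690 N/mm^2


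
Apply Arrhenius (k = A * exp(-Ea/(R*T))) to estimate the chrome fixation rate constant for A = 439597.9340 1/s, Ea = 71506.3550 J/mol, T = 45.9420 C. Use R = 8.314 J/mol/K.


T_K = T_C + 273.15 = 45.9420 + 273.15 = 319.0920 K
exponent = -Ea / (R * T_K) = -71506.3550 / (8.314 * 319.0920) = -26.9537
k = A * exp(exponent) = 439597.9340 * exp(-26.9537) = 8.6537e-07 1/s


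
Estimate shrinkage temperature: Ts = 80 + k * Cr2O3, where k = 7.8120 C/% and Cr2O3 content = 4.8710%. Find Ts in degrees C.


Formula: Ts = 80 + k * Cr2O3
Substituting: Ts = 80 + 7.8120 * 4.8710
Result: 118.0523 C


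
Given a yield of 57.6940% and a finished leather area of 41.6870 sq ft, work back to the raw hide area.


Formula: raw = finished * 100 / yield
Substituting: raw = 41.6870 * 100 / 57.6940
Result: 72.2553 sq ft


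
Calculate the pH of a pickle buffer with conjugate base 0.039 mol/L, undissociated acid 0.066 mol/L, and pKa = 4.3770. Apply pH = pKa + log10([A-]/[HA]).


ratio = [A-] / [HA] = 0.039 / 0.066 = 0.5909
log10(ratio) = -0.2285
pH = pKa + log10(ratio) = 4.3770 - 0.2285 = 4.1485


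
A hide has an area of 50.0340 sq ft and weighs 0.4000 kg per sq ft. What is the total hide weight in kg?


Formula: Weight = area * weight_per_sqft
Substituting: Weight = 50.0340 * 0.4000
Result: 20.0136 kg


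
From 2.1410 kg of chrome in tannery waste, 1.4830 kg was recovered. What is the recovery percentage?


Formula: Recovery = recovered / input * 100
Substituting: Recovery = 1.4830 / 2.1410 * 100
Result: 69.2667 %


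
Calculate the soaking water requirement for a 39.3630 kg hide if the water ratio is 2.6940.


Formula: Water = hide_weight * ratio
Substituting: Water = 39.3630 * 2.6940
Result: 106.0439 kg


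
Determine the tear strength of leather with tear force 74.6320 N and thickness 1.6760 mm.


Formula: Tear strength = force / thickness
Substituting: Tear strength = 74.6320 / 1.6760
Result: 44.5298 N/mm


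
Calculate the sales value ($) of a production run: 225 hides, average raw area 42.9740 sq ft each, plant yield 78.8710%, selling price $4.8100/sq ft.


Raw_total = N * avg_area = 225 * 42.9740 = 9669.1500 sq ft
Finished = Raw_total * yield / 100 = 9669.1500 * 78.8710 / 100 = 7626.1553 sq ft
Value = Finished * price = 7626.1553 * 4.8100 = 36681.8070 $


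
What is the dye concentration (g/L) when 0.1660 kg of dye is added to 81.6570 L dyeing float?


Formula: Conc = dye_mass(kg) / volume(L) * 1000
Substituting: Conc = 0.1660 / 81.6570 * 1000
Result: 2.0329 g/L


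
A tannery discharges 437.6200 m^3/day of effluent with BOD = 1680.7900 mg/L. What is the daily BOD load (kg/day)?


Formula: BOD_load = volume * conc / 1000
Substituting: BOD_load = 437.6200 * 1680.7900 / 1000
Result: 735.5473 kg/day


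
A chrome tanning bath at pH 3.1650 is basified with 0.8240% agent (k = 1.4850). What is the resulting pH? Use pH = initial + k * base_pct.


Formula: pH_final = pH_initial + k * base_pct
Substituting: pH_final = 3.1650 + 1.4850 * 0.8240
Result: 4.3886


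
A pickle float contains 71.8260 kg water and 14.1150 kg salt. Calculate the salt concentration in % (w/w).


Formula: Conc = salt / (water + salt) * 100
Substituting: Conc = 14.1150 / (71.8260 + 14.1150) * 100
Result: 16.4241 %


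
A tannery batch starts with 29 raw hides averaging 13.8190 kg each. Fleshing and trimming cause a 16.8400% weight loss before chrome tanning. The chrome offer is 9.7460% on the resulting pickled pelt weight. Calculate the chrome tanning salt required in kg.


Total_raw = N * avg_wt = 29 * 13.8190 = 400.7510 kg
Substrate = Total_raw * (1 - loss/100) = 400.7510 * (1 - 16.8400/100) = 333.2645 kg
Chrome = Substrate * pct / 100 = 333.2645 * 9.7460 / 100 = 32.4800 kg


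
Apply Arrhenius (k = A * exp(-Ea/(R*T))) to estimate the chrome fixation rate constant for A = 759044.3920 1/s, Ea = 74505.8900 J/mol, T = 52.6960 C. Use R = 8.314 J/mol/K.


T_K = T_C + 273.15 = 52.6960 + 273.15 = 325.8460 K
exponent = -Ea / (R * T_K) = -74505.8900 / (8.314 * 325.8460) = -27.5022
k = A * exp(exponent) = 759044.3920 * exp(-27.5022) = 8.6336e-07 1/s


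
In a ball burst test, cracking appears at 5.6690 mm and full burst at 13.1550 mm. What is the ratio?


Formula: Ratio = crack / burst
Substituting: Ratio = 5.6690 / 13.1550
Result: 0.4309


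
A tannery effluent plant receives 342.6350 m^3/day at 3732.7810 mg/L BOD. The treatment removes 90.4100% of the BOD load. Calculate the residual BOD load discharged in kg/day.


Load_in = volume * conc / 1000 = 342.6350 * 3732.7810 / 1000 = 1278.9814 kg/day
Removed = Load_in * eff / 100 = 1278.9814 * 90.4100 / 100 = 1156.3271 kg/day
Load_out = Load_in - Removed = 1278.9814 - 1156.3271 = 122.6543 kg/day


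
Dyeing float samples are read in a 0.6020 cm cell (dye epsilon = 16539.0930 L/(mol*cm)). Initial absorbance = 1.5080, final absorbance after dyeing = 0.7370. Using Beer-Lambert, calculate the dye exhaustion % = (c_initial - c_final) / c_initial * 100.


c_initial = A_i / (epsilon * l) = 1.5080 / (16539.0930 * 0.6020) = 1.5146e-04 mol/L
c_final = A_f / (epsilon * l) = 0.7370 / (16539.0930 * 0.6020) = 7.4022e-05 mol/L
Exhaustion = (c_initial - c_final) / c_initial * 100 = (1.5146e-04 - 7.4022e-05) / 1.5146e-04 * 100 = 51.1273 %


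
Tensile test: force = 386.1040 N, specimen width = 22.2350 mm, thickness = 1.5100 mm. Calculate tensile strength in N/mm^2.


Formula: TS = force / (width * thickness)
Substituting: TS = 386.1040 / (22.2350 * 1.5100)
Result: 11.4998 N/mm^2


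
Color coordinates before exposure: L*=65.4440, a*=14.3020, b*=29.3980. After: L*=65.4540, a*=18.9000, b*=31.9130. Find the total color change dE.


dL = 0.01, da = 4.5980, db = 2.5150
dE = sqrt(0.01^2 + 4.5980^2 + 2.5150^2) = 5.2409


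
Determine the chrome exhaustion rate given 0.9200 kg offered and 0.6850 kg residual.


Formula: Uptake = (offered - residual) / offered * 100
Substituting: Uptake = (0.9200 - 0.6850) / 0.9200 * 100
Result: 25.5435 %


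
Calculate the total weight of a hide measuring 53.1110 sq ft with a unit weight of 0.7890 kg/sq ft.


Formula: Weight = area * weight_per_sqft
Substituting: Weight = 53.1110 * 0.7890
Result: 41.9046 kg


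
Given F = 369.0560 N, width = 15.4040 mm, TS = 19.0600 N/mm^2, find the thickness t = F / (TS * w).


Formula: t = F / (TS * w)
Substituting: t = 369.0560 / (19.0600 * 15.4040)
Result: 1.2570 mm


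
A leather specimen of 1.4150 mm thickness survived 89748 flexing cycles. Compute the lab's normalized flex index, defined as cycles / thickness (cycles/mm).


Formula: Index = cycles / thickness
Substituting: Index = 89748 / 1.4150
Result: 63426.1484 cycles/mm


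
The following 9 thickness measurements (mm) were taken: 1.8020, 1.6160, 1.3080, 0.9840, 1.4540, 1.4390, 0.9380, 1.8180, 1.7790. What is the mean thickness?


Formula: Average = sum / n
Substituting: Average = 13.1380 / 9
Result: 1.4598 mm


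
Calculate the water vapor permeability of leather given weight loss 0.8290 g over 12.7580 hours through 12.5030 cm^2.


Formula: WVP = loss / (area * time)
Substituting: WVP = 0.8290 / (12.5030 * 12.7580)
Result: 0.00519706 g/(cm^2*hr)


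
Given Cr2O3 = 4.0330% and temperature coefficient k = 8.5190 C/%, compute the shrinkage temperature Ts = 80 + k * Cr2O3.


Formula: Ts = 80 + k * Cr2O3
Substituting: Ts = 80 + 8.5190 * 4.0330
Result: 114.3571 C


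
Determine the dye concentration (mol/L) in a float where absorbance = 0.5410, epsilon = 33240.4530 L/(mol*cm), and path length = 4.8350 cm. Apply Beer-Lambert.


Formula: c = A / (epsilon * l)
Substituting: c = 0.5410 / (33240.4530 * 4.8350)
Result: 3.3662e-06 mol/L


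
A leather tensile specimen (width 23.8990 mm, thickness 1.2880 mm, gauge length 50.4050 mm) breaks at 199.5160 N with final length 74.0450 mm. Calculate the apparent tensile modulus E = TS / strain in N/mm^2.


TS = F / (w * t) = 199.5160 / (23.8990 * 1.2880) = 6.4816 N/mm^2
strain = (Lf - L0) / L0 = (74.0450 - 50.4050) / 50.4050 = 0.4690
E = TS / strain = 6.4816 / 0.4690 = 13.8200 N/mm^2


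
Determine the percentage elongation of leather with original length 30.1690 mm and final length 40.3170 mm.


Formula: Elongation = (Lf - L0) / L0 * 100
Substituting: Elongation = (40.3170 - 30.1690) / 30.1690 * 100
Result: 33.6372 %


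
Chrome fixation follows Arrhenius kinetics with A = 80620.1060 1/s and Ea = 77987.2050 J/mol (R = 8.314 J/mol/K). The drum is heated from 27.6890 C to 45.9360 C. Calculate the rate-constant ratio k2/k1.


T1 = 27.6890 + 273.15 = 300.8390 K; T2 = 45.9360 + 273.15 = 319.0860 K
k1 = A * exp(-Ea/(R*T1)) = 80620.1060 * exp(-77987.2050/(8.314*300.8390)) = 2.3176e-09 1/s
k2 = A * exp(-Ea/(R*T2)) = 80620.1060 * exp(-77987.2050/(8.314*319.0860)) = 1.3785e-08 1/s
k2/k1 = 1.3785e-08 / 2.3176e-09 = 5.9480


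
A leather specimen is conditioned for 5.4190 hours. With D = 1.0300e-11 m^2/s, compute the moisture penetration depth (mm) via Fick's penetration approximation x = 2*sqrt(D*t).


t = 5.4190 hr * 3600 = 19508.4000 s
D * t = 1.0300e-11 * 19508.4000 = 2.0094e-07
x = 2 * sqrt(D*t) = 2 * sqrt(2.0094e-07) = 8.9652e-04 m = 0.8965 mm


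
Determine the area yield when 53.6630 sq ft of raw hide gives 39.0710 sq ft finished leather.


Formula: Yield = finished / raw * 100
Substituting: Yield = 39.0710 / 53.6630 * 100
Result: 72.8081 %


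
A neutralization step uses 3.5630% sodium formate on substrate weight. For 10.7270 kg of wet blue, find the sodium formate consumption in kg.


Formula: Neutralizer = substrate * pct / 100
Substituting: Neutralizer = 10.7270 * 3.5630 / 100
Result: 0.3822 kg


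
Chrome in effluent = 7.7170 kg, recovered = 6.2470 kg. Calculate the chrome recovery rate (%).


Formula: Recovery = recovered / input * 100
Substituting: Recovery = 6.2470 / 7.7170 * 100
Result: 80.9511 %


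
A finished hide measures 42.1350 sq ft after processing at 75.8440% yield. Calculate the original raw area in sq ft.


Formula: raw = finished * 100 / yield
Substituting: raw = 42.1350 * 100 / 75.8440
Result: 55.5548 sq ft


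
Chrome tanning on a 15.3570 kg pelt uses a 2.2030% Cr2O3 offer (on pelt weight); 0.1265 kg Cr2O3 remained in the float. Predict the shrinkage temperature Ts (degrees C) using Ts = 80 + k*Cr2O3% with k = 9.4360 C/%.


Offered = pelt * offer_pct / 100 = 15.3570 * 2.2030 / 100 = 0.3383 kg
Uptake = offered - residual = 0.3383 - 0.1265 = 0.2118 kg
Cr2O3% on pelt = uptake / pelt * 100 = 0.2118 / 15.3570 * 100 = 1.3793 %
Ts = 80 + k * Cr2O3% = 80 + 9.4360 * 1.3793 = 93.0148 C


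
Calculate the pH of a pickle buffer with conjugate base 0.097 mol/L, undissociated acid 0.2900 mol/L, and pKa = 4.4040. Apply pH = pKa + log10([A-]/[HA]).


ratio = [A-] / [HA] = 0.097 / 0.2900 = 0.3345
log10(ratio) = -0.4756
pH = pKa + log10(ratio) = 4.4040 - 0.4756 = 3.9284


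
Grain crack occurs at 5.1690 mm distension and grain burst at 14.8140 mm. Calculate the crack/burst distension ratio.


Formula: Ratio = crack / burst
Substituting: Ratio = 5.1690 / 14.8140
Result: 0.3489


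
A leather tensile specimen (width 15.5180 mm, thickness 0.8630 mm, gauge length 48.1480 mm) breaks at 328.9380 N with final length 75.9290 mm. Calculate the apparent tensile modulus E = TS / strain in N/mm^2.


TS = F / (w * t) = 328.9380 / (15.5180 * 0.8630) = 24.5622 N/mm^2
strain = (Lf - L0) / L0 = (75.9290 - 48.1480) / 48.1480 = 0.5770
E = TS / strain = 24.5622 / 0.5770 = 42.5694 N/mm^2


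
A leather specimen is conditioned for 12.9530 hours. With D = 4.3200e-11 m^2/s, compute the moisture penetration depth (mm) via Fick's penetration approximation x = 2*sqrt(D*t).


t = 12.9530 hr * 3600 = 46630.8000 s
D * t = 4.3200e-11 * 46630.8000 = 2.0145e-06
x = 2 * sqrt(D*t) = 2 * sqrt(2.0145e-06) = 0.00283863 m = 2.8386 mm


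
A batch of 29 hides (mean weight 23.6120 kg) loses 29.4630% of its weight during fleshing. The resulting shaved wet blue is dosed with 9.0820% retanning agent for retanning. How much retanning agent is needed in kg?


Total_raw = N * avg_wt = 29 * 23.6120 = 684.7480 kg
Substrate = Total_raw * (1 - loss/100) = 684.7480 * (1 - 29.4630/100) = 483.0007 kg
Retan = Substrate * pct / 100 = 483.0007 * 9.0820 / 100 = 43.8661 kg


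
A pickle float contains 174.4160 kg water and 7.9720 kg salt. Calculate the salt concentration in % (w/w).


Formula: Conc = salt / (water + salt) * 100
Substituting: Conc = 7.9720 / (174.4160 + 7.9720) * 100
Result: 4.3709 %


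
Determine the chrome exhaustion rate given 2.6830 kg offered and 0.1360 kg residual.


Formula: Uptake = (offered - residual) / offered * 100
Substituting: Uptake = (2.6830 - 0.1360) / 2.6830 * 100
Result: 94.9310 %


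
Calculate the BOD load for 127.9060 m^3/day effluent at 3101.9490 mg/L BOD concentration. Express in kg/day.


Formula: BOD_load = volume * conc / 1000
Substituting: BOD_load = 127.9060 * 3101.9490 / 1000
Result: 396.7579 kg/day


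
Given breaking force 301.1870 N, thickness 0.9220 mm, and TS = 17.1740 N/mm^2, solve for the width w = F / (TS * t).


Formula: w = F / (TS * t)
Substituting: w = 301.1870 / (17.1740 * 0.9220)
Result: 19.0210 mm


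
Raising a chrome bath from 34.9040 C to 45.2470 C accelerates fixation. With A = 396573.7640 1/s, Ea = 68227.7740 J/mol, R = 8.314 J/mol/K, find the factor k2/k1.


T1 = 34.9040 + 273.15 = 308.0540 K; T2 = 45.2470 + 273.15 = 318.3970 K
k1 = A * exp(-Ea/(R*T1)) = 396573.7640 * exp(-68227.7740/(8.314*308.0540)) = 1.0690e-06 1/s
k2 = A * exp(-Ea/(R*T2)) = 396573.7640 * exp(-68227.7740/(8.314*318.3970)) = 2.5398e-06 1/s
k2/k1 = 2.5398e-06 / 1.0690e-06 = 2.3759


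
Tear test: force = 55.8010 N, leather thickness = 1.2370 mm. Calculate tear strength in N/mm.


Formula: Tear strength = force / thickness
Substituting: Tear strength = 55.8010 / 1.2370
Result: 45.1099 N/mm


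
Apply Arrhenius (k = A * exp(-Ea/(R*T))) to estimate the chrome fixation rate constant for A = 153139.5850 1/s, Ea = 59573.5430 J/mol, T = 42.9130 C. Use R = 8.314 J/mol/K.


T_K = T_C + 273.15 = 42.9130 + 273.15 = 316.0630 K
exponent = -Ea / (R * T_K) = -59573.5430 / (8.314 * 316.0630) = -22.6710
k = A * exp(exponent) = 153139.5850 * exp(-22.6710) = 2.1838e-05 1/s


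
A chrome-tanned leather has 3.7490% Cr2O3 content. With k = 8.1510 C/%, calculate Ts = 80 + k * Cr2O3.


Formula: Ts = 80 + k * Cr2O3
Substituting: Ts = 80 + 8.1510 * 3.7490
Result: 110.5581 C


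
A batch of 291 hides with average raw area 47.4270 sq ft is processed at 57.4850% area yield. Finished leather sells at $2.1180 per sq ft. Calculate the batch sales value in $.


Raw_total = N * avg_area = 291 * 47.4270 = 13801.2570 sq ft
Finished = Raw_total * yield / 100 = 13801.2570 * 57.4850 / 100 = 7933.6526 sq ft
Value = Finished * price = 7933.6526 * 2.1180 = 16803.4762 $


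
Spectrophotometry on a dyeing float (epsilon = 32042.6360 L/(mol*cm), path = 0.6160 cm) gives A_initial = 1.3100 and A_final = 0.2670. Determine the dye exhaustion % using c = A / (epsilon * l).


c_initial = A_i / (epsilon * l) = 1.3100 / (32042.6360 * 0.6160) = 6.6369e-05 mol/L
c_final = A_f / (epsilon * l) = 0.2670 / (32042.6360 * 0.6160) = 1.3527e-05 mol/L
Exhaustion = (c_initial - c_final) / c_initial * 100 = (6.6369e-05 - 1.3527e-05) / 6.6369e-05 * 100 = 79.6183 %


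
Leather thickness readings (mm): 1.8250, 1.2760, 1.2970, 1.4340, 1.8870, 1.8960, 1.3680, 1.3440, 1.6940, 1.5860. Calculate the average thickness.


Formula: Average = sum / n
Substituting: Average = 15.6070 / 10
Result: 1.5607 mm


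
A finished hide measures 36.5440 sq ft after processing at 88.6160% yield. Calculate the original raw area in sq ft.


Formula: raw = finished * 100 / yield
Substituting: raw = 36.5440 * 100 / 88.6160
Result: 41.2386 sq ft
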